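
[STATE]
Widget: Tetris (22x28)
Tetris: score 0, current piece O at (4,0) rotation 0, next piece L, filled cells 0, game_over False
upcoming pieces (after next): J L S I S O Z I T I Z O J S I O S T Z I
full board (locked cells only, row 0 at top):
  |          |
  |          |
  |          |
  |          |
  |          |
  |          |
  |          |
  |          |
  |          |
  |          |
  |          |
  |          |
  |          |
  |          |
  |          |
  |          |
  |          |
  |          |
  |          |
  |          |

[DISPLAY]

    ▓▓    │Next:      
    ▓▓    │  ▒        
          │▒▒▒        
          │           
          │           
          │           
          │Score:     
          │0          
          │           
          │           
          │           
          │           
          │           
          │           
          │           
          │           
          │           
          │           
          │           
          │           
          │           
          │           
          │           
          │           
          │           
          │           
          │           
          │           


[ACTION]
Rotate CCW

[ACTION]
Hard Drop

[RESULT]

     ▒    │Next:      
   ▒▒▒    │█          
          │███        
          │           
          │           
          │           
          │Score:     
          │0          
          │           
          │           
          │           
          │           
          │           
          │           
          │           
          │           
          │           
          │           
    ▓▓    │           
    ▓▓    │           
          │           
          │           
          │           
          │           
          │           
          │           
          │           
          │           


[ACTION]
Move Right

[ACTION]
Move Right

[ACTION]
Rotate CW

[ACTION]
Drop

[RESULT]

          │Next:      
     ▒    │█          
     ▒    │███        
     ▒▒   │           
          │           
          │           
          │Score:     
          │0          
          │           
          │           
          │           
          │           
          │           
          │           
          │           
          │           
          │           
          │           
    ▓▓    │           
    ▓▓    │           
          │           
          │           
          │           
          │           
          │           
          │           
          │           
          │           


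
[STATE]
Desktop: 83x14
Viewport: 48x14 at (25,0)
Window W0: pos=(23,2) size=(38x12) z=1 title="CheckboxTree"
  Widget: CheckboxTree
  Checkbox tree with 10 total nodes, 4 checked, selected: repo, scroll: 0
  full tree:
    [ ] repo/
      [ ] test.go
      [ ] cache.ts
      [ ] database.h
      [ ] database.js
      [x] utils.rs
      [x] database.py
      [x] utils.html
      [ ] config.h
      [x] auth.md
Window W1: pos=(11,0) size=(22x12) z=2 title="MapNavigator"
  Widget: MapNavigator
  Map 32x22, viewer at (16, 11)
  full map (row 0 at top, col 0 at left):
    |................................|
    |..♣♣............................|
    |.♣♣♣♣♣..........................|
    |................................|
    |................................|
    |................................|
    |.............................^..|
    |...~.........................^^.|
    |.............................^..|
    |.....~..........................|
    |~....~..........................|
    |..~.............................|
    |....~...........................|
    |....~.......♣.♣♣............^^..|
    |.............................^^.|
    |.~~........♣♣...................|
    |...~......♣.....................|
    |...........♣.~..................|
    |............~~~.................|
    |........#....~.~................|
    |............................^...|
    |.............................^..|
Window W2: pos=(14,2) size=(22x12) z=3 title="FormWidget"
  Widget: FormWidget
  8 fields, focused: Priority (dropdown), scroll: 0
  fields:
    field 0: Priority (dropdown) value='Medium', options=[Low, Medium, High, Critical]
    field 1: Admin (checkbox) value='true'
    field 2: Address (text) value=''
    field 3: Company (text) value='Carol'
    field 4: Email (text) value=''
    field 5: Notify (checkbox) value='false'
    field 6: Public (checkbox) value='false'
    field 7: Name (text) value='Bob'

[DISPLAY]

━━━━━━━┓                                        
       ┃                                        
━━━━━━━━━━┓━━━━━━━━━━━━━━━━━━━━━━━━┓            
t         ┃e                       ┃            
──────────┨────────────────────────┨            
:   [Med▼]┃                        ┃            
    [x]   ┃go                      ┃            
    [    ]┃.ts                     ┃            
    [Caro]┃ase.h                   ┃            
    [    ]┃ase.js                  ┃            
    [ ]   ┃.rs                     ┃            
    [ ]   ┃ase.py                  ┃            
    [Bob ]┃.html                   ┃            
━━━━━━━━━━┛━━━━━━━━━━━━━━━━━━━━━━━━┛            


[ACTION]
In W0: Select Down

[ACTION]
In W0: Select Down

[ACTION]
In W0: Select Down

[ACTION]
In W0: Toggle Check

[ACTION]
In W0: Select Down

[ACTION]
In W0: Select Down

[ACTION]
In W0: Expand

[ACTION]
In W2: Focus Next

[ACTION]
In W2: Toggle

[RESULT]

━━━━━━━┓                                        
       ┃                                        
━━━━━━━━━━┓━━━━━━━━━━━━━━━━━━━━━━━━┓            
t         ┃e                       ┃            
──────────┨────────────────────────┨            
:   [Med▼]┃                        ┃            
    [ ]   ┃go                      ┃            
    [    ]┃.ts                     ┃            
    [Caro]┃ase.h                   ┃            
    [    ]┃ase.js                  ┃            
    [ ]   ┃.rs                     ┃            
    [ ]   ┃ase.py                  ┃            
    [Bob ]┃.html                   ┃            
━━━━━━━━━━┛━━━━━━━━━━━━━━━━━━━━━━━━┛            


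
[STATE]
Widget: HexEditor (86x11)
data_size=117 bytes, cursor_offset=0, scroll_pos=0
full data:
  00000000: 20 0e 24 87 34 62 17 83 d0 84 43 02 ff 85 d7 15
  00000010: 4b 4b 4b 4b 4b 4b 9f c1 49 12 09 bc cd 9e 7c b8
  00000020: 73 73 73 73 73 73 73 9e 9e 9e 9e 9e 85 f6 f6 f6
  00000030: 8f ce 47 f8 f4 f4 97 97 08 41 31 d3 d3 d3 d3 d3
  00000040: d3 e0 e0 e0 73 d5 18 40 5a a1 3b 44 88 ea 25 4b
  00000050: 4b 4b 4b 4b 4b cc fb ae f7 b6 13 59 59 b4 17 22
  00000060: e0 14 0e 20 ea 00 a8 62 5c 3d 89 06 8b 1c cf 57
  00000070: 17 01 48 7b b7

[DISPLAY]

00000000  20 0e 24 87 34 62 17 83  d0 84 43 02 ff 85 d7 15  | .$.4b....C.....|        
00000010  4b 4b 4b 4b 4b 4b 9f c1  49 12 09 bc cd 9e 7c b8  |KKKKKK..I.....|.|        
00000020  73 73 73 73 73 73 73 9e  9e 9e 9e 9e 85 f6 f6 f6  |sssssss.........|        
00000030  8f ce 47 f8 f4 f4 97 97  08 41 31 d3 d3 d3 d3 d3  |..G......A1.....|        
00000040  d3 e0 e0 e0 73 d5 18 40  5a a1 3b 44 88 ea 25 4b  |....s..@Z.;D..%K|        
00000050  4b 4b 4b 4b 4b cc fb ae  f7 b6 13 59 59 b4 17 22  |KKKKK......YY.."|        
00000060  e0 14 0e 20 ea 00 a8 62  5c 3d 89 06 8b 1c cf 57  |... ...b\=.....W|        
00000070  17 01 48 7b b7                                    |..H{.           |        
                                                                                      
                                                                                      
                                                                                      


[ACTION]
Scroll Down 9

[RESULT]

00000070  17 01 48 7b b7                                    |..H{.           |        
                                                                                      
                                                                                      
                                                                                      
                                                                                      
                                                                                      
                                                                                      
                                                                                      
                                                                                      
                                                                                      
                                                                                      


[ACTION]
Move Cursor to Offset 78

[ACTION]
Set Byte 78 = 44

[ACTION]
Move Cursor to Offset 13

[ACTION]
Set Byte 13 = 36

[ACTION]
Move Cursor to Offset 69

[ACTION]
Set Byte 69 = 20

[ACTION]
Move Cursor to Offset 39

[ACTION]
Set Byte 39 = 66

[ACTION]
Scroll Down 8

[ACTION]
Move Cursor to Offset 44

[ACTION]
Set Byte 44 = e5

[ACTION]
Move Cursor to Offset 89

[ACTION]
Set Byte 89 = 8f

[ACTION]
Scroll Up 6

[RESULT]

00000010  4b 4b 4b 4b 4b 4b 9f c1  49 12 09 bc cd 9e 7c b8  |KKKKKK..I.....|.|        
00000020  73 73 73 73 73 73 73 66  9e 9e 9e 9e e5 f6 f6 f6  |sssssssf........|        
00000030  8f ce 47 f8 f4 f4 97 97  08 41 31 d3 d3 d3 d3 d3  |..G......A1.....|        
00000040  d3 e0 e0 e0 73 20 18 40  5a a1 3b 44 88 ea 44 4b  |....s .@Z.;D..DK|        
00000050  4b 4b 4b 4b 4b cc fb ae  f7 8F 13 59 59 b4 17 22  |KKKKK......YY.."|        
00000060  e0 14 0e 20 ea 00 a8 62  5c 3d 89 06 8b 1c cf 57  |... ...b\=.....W|        
00000070  17 01 48 7b b7                                    |..H{.           |        
                                                                                      
                                                                                      
                                                                                      
                                                                                      


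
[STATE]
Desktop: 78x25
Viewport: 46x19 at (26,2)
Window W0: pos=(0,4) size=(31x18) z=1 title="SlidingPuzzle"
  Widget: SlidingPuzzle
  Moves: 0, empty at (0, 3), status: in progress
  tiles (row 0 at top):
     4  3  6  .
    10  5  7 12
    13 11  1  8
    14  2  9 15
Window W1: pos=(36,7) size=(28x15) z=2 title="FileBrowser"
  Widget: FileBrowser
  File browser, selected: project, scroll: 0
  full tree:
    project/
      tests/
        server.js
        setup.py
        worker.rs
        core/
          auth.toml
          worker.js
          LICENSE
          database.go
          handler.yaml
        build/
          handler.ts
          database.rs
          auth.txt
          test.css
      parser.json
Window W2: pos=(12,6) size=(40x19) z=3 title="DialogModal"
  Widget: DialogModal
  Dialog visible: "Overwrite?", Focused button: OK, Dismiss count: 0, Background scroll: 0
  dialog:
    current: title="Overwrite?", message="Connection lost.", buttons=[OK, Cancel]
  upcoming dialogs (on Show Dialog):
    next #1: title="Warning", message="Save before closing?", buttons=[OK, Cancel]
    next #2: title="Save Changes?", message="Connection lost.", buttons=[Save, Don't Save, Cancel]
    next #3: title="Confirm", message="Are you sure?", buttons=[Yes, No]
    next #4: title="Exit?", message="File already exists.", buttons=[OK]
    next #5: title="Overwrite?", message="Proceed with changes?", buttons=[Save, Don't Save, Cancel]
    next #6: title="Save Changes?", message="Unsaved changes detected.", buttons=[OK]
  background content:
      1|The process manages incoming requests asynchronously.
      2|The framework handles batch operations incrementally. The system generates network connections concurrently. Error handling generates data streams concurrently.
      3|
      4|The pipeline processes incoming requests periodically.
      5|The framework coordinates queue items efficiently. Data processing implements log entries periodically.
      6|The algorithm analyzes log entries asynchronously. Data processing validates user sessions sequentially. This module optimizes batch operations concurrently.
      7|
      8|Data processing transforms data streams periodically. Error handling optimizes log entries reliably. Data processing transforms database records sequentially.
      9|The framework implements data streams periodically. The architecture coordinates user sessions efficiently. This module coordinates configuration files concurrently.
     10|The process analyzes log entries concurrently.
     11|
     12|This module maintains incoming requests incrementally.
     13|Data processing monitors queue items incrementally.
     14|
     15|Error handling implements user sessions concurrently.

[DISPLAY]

                                              
                                              
━━━━┓                                         
    ┃                                         
━━━━━━━━━━━━━━━━━━━━━━━━━┓                    
                         ┃━━━━━━━━━━━┓        
─────────────────────────┨           ┃        
anages incoming requests ┃───────────┨        
 handles batch operations┃           ┃        
                         ┃           ┃        
processes incoming reques┃           ┃        
 coordinates queue items ┃           ┃        
───────────────┐tries asy┃           ┃        
 Overwrite?    │         ┃           ┃        
nnection lost. │ta stream┃           ┃        
OK]  Cancel    │ streams ┃           ┃        
───────────────┘ies concu┃           ┃        
                         ┃           ┃        
aintains incoming request┃           ┃        


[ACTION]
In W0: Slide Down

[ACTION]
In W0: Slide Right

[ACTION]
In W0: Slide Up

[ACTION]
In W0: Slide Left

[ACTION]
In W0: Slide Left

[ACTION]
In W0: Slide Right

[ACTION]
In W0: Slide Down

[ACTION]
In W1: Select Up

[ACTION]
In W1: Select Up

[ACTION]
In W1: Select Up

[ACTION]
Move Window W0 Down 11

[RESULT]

                                              
                                              
                                              
                                              
━━━━━━━━━━━━━━━━━━━━━━━━━┓                    
                         ┃━━━━━━━━━━━┓        
─────────────────────────┨           ┃        
anages incoming requests ┃───────────┨        
 handles batch operations┃           ┃        
                         ┃           ┃        
processes incoming reques┃           ┃        
 coordinates queue items ┃           ┃        
───────────────┐tries asy┃           ┃        
 Overwrite?    │         ┃           ┃        
nnection lost. │ta stream┃           ┃        
OK]  Cancel    │ streams ┃           ┃        
───────────────┘ies concu┃           ┃        
                         ┃           ┃        
aintains incoming request┃           ┃        


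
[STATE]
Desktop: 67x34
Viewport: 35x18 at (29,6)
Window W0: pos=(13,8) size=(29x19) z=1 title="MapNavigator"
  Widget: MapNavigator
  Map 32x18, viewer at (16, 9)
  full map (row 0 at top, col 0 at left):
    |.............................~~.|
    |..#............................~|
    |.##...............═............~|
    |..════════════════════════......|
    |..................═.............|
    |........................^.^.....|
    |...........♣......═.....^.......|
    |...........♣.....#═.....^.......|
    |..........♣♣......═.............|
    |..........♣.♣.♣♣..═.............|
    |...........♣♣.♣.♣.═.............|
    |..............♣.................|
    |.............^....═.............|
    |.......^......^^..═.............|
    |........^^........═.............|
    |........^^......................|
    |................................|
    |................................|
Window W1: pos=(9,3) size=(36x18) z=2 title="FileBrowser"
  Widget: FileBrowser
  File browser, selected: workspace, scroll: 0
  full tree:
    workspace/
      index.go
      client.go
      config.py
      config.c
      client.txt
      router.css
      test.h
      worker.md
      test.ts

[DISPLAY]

               ┃                   
               ┃                   
               ┃                   
               ┃                   
               ┃                   
               ┃                   
               ┃                   
               ┃                   
               ┃                   
               ┃                   
               ┃                   
               ┃                   
               ┃                   
               ┃                   
━━━━━━━━━━━━━━━┛                   
═...........┃                      
═...........┃                      
═...........┃                      


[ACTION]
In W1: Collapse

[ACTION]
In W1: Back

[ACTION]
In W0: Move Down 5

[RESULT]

               ┃                   
               ┃                   
               ┃                   
               ┃                   
               ┃                   
               ┃                   
               ┃                   
               ┃                   
               ┃                   
               ┃                   
               ┃                   
               ┃                   
               ┃                   
               ┃                   
━━━━━━━━━━━━━━━┛                   
............┃                      
            ┃                      
            ┃                      


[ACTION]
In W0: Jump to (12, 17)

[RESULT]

               ┃                   
               ┃                   
               ┃                   
               ┃                   
               ┃                   
               ┃                   
               ┃                   
               ┃                   
               ┃                   
               ┃                   
               ┃                   
               ┃                   
               ┃                   
               ┃                   
━━━━━━━━━━━━━━━┛                   
            ┃                      
            ┃                      
            ┃                      


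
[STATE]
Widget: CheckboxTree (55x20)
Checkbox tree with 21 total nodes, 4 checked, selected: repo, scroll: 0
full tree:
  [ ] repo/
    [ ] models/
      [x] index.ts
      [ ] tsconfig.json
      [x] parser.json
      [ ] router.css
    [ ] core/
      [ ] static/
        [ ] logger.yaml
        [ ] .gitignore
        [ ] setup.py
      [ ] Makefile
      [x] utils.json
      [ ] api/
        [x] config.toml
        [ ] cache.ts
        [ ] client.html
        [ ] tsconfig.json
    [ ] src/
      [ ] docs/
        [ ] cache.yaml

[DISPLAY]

>[-] repo/                                             
   [-] models/                                         
     [x] index.ts                                      
     [ ] tsconfig.json                                 
     [x] parser.json                                   
     [ ] router.css                                    
   [-] core/                                           
     [ ] static/                                       
       [ ] logger.yaml                                 
       [ ] .gitignore                                  
       [ ] setup.py                                    
     [ ] Makefile                                      
     [x] utils.json                                    
     [-] api/                                          
       [x] config.toml                                 
       [ ] cache.ts                                    
       [ ] client.html                                 
       [ ] tsconfig.json                               
   [ ] src/                                            
     [ ] docs/                                         


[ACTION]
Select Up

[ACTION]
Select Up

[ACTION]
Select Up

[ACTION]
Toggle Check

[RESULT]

>[x] repo/                                             
   [x] models/                                         
     [x] index.ts                                      
     [x] tsconfig.json                                 
     [x] parser.json                                   
     [x] router.css                                    
   [x] core/                                           
     [x] static/                                       
       [x] logger.yaml                                 
       [x] .gitignore                                  
       [x] setup.py                                    
     [x] Makefile                                      
     [x] utils.json                                    
     [x] api/                                          
       [x] config.toml                                 
       [x] cache.ts                                    
       [x] client.html                                 
       [x] tsconfig.json                               
   [x] src/                                            
     [x] docs/                                         


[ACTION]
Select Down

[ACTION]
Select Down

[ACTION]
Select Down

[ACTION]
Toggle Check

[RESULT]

 [-] repo/                                             
   [-] models/                                         
     [x] index.ts                                      
>    [ ] tsconfig.json                                 
     [x] parser.json                                   
     [x] router.css                                    
   [x] core/                                           
     [x] static/                                       
       [x] logger.yaml                                 
       [x] .gitignore                                  
       [x] setup.py                                    
     [x] Makefile                                      
     [x] utils.json                                    
     [x] api/                                          
       [x] config.toml                                 
       [x] cache.ts                                    
       [x] client.html                                 
       [x] tsconfig.json                               
   [x] src/                                            
     [x] docs/                                         


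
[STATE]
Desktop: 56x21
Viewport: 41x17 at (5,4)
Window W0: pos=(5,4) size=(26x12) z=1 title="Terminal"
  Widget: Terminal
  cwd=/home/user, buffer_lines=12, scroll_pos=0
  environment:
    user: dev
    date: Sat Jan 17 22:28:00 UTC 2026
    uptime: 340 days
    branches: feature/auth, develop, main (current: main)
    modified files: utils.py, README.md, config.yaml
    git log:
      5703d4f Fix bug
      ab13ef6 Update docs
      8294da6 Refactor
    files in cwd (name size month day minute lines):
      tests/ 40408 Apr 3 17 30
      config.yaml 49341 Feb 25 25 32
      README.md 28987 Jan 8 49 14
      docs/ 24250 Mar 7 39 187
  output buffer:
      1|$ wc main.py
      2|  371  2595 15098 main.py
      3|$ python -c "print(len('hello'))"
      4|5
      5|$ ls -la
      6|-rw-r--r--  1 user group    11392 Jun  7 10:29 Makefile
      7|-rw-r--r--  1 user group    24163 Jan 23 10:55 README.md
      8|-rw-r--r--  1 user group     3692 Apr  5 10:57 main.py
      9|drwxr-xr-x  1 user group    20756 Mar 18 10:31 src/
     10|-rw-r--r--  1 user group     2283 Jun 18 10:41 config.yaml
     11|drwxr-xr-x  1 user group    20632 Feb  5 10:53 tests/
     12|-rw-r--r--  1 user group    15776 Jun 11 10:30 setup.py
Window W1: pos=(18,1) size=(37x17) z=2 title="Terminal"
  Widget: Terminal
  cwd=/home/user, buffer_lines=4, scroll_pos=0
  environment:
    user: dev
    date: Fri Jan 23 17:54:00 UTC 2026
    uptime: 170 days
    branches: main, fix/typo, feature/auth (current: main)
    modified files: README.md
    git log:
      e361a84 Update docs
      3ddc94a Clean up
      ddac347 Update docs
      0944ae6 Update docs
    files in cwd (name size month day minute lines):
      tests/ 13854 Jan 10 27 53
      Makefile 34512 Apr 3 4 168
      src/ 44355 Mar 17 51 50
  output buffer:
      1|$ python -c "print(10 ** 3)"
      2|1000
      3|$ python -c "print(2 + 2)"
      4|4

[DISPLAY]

┏━━━━━━━━━━━━┃$ python -c "print(10 ** 3)
┃ Terminal   ┃1000                       
┠────────────┃$ python -c "print(2 + 2)" 
┃$ wc main.py┃4                          
┃  371  2595 ┃$ █                        
┃$ python -c ┃                           
┃5           ┃                           
┃$ ls -la    ┃                           
┃-rw-r--r--  ┃                           
┃-rw-r--r--  ┃                           
┃-rw-r--r--  ┃                           
┗━━━━━━━━━━━━┃                           
             ┃                           
             ┗━━━━━━━━━━━━━━━━━━━━━━━━━━━
                                         
                                         
                                         


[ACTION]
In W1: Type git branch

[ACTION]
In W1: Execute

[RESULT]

┏━━━━━━━━━━━━┃$ python -c "print(10 ** 3)
┃ Terminal   ┃1000                       
┠────────────┃$ python -c "print(2 + 2)" 
┃$ wc main.py┃4                          
┃  371  2595 ┃$ git branch               
┃$ python -c ┃* main                     
┃5           ┃  fix/typo                 
┃$ ls -la    ┃  feature/auth             
┃-rw-r--r--  ┃$ █                        
┃-rw-r--r--  ┃                           
┃-rw-r--r--  ┃                           
┗━━━━━━━━━━━━┃                           
             ┃                           
             ┗━━━━━━━━━━━━━━━━━━━━━━━━━━━
                                         
                                         
                                         


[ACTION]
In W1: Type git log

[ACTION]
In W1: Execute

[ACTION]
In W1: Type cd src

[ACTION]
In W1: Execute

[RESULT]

┏━━━━━━━━━━━━┃4                          
┃ Terminal   ┃$ git branch               
┠────────────┃* main                     
┃$ wc main.py┃  fix/typo                 
┃  371  2595 ┃  feature/auth             
┃$ python -c ┃$ git log                  
┃5           ┃e361a84 Update docs        
┃$ ls -la    ┃3ddc94a Clean up           
┃-rw-r--r--  ┃ddac347 Update docs        
┃-rw-r--r--  ┃0944ae6 Update docs        
┃-rw-r--r--  ┃$ cd src                   
┗━━━━━━━━━━━━┃                           
             ┃$ █                        
             ┗━━━━━━━━━━━━━━━━━━━━━━━━━━━
                                         
                                         
                                         


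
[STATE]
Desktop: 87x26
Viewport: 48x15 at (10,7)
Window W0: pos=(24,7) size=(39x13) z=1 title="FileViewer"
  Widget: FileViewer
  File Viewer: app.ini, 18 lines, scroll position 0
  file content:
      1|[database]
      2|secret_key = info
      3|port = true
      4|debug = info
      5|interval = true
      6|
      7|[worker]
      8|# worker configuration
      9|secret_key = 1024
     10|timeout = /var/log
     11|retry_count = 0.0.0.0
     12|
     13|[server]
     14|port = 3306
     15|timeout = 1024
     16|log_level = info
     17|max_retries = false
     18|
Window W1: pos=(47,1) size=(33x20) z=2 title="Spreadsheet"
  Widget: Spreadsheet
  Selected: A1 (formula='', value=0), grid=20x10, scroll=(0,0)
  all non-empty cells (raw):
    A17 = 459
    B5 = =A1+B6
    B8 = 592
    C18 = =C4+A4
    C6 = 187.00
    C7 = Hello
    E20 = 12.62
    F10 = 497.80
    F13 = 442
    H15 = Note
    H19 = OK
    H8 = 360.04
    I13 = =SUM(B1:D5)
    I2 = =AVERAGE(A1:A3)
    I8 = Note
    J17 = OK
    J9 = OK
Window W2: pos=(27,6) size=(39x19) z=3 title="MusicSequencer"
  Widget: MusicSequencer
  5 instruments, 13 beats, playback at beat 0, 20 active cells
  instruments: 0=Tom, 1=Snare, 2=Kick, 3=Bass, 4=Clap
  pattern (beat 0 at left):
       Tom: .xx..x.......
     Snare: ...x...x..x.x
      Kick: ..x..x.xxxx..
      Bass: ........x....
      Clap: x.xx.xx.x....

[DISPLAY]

              ┏━━┃ MusicSequencer               
              ┃ F┠──────────────────────────────
              ┠──┃      ▼123456789012           
              ┃[d┃   Tom·██··█·······           
              ┃se┃ Snare···█···█··█·█           
              ┃po┃  Kick··█··█·████··           
              ┃de┃  Bass········█····           
              ┃in┃  Clap█·██·██·█····           
              ┃  ┃                              
              ┃[w┃                              
              ┃# ┃                              
              ┃se┃                              
              ┗━━┃                              
                 ┃                              
                 ┃                              


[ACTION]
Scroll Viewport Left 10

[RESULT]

                        ┏━━┃ MusicSequencer     
                        ┃ F┠────────────────────
                        ┠──┃      ▼123456789012 
                        ┃[d┃   Tom·██··█······· 
                        ┃se┃ Snare···█···█··█·█ 
                        ┃po┃  Kick··█··█·████·· 
                        ┃de┃  Bass········█···· 
                        ┃in┃  Clap█·██·██·█···· 
                        ┃  ┃                    
                        ┃[w┃                    
                        ┃# ┃                    
                        ┃se┃                    
                        ┗━━┃                    
                           ┃                    
                           ┃                    


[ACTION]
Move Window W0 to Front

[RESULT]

                        ┏━━━━━━━━━━━━━━━━━━━━━━━
                        ┃ FileViewer            
                        ┠───────────────────────
                        ┃[database]             
                        ┃secret_key = info      
                        ┃port = true            
                        ┃debug = info           
                        ┃interval = true        
                        ┃                       
                        ┃[worker]               
                        ┃# worker configuration 
                        ┃secret_key = 1024      
                        ┗━━━━━━━━━━━━━━━━━━━━━━━
                           ┃                    
                           ┃                    


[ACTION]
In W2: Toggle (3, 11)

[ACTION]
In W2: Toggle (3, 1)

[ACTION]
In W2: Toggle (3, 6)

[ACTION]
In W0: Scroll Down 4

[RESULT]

                        ┏━━━━━━━━━━━━━━━━━━━━━━━
                        ┃ FileViewer            
                        ┠───────────────────────
                        ┃interval = true        
                        ┃                       
                        ┃[worker]               
                        ┃# worker configuration 
                        ┃secret_key = 1024      
                        ┃timeout = /var/log     
                        ┃retry_count = 0.0.0.0  
                        ┃                       
                        ┃[server]               
                        ┗━━━━━━━━━━━━━━━━━━━━━━━
                           ┃                    
                           ┃                    


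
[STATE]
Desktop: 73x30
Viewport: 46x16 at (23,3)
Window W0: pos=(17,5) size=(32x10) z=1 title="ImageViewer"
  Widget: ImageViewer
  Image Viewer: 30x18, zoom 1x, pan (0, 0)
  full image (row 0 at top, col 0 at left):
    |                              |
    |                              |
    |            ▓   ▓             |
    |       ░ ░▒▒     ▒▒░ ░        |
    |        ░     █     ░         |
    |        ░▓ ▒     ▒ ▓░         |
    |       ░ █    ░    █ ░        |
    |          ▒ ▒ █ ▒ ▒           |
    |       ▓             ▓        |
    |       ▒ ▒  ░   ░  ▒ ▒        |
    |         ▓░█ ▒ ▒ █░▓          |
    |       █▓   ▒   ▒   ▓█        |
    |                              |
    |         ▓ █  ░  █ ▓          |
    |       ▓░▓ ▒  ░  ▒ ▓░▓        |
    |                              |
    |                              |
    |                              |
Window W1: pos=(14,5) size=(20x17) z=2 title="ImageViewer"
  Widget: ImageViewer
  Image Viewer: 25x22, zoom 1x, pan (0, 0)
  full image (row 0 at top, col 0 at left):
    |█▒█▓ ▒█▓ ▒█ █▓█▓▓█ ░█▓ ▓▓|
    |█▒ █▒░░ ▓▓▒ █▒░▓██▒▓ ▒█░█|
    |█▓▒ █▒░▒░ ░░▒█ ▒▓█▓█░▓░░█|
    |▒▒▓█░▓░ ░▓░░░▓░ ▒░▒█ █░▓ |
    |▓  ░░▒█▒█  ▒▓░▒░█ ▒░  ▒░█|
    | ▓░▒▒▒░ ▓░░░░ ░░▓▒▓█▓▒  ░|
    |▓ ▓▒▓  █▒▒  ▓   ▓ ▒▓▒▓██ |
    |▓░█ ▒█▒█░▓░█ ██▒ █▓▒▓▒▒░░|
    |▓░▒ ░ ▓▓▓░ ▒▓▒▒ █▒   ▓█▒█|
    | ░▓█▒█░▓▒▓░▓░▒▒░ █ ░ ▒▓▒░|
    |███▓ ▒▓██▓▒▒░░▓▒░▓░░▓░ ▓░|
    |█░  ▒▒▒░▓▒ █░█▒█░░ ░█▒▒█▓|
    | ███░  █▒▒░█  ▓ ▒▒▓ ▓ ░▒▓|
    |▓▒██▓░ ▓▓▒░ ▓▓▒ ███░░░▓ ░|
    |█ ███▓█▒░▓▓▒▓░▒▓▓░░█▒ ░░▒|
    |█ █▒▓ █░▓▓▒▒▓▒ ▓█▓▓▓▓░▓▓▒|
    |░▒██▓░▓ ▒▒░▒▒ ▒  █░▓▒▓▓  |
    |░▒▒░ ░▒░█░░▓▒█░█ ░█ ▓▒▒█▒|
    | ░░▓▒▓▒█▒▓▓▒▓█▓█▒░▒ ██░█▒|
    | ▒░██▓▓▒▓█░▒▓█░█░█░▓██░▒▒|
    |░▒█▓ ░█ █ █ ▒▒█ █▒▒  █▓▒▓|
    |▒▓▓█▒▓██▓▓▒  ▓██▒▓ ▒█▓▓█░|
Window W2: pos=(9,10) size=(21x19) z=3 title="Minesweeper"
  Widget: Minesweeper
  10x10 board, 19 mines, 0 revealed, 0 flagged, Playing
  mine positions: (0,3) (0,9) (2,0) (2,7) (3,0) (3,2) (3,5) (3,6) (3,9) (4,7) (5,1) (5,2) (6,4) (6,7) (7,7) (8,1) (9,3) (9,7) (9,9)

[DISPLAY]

                                              
                                              
━━━━━━━━━━┓━━━━━━━━━━━━━━┓                    
ewer      ┃              ┃                    
──────────┨──────────────┨                    
 ▒█ █▓█▓▓█┃              ┃                    
▓▓▒ █▒░▓██┃              ┃                    
━━━━━━┓▒▓█┃▓             ┃                    
      ┃ ▒░┃ ▒▒░ ░        ┃                    
──────┨░█ ┃    ░         ┃                    
      ┃░▓▒┃ ▒ ▓░         ┃                    
      ┃ ▓ ┃━━━━━━━━━━━━━━┛                    
      ┃▒ █┃                                   
      ┃ █▒┃                                   
      ┃░ █┃                                   
      ┃▒░▓┃                                   


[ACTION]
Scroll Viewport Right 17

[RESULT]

                                              
                                              
━━━━━━┓━━━━━━━━━━━━━━┓                        
      ┃              ┃                        
──────┨──────────────┨                        
█▓█▓▓█┃              ┃                        
█▒░▓██┃              ┃                        
━━┓▒▓█┃▓             ┃                        
  ┃ ▒░┃ ▒▒░ ░        ┃                        
──┨░█ ┃    ░         ┃                        
  ┃░▓▒┃ ▒ ▓░         ┃                        
  ┃ ▓ ┃━━━━━━━━━━━━━━┛                        
  ┃▒ █┃                                       
  ┃ █▒┃                                       
  ┃░ █┃                                       
  ┃▒░▓┃                                       


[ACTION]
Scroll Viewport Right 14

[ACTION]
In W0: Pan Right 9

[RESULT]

                                              
                                              
━━━━━━┓━━━━━━━━━━━━━━┓                        
      ┃              ┃                        
──────┨──────────────┨                        
█▓█▓▓█┃              ┃                        
█▒░▓██┃              ┃                        
━━┓▒▓█┃              ┃                        
  ┃ ▒░┃              ┃                        
──┨░█ ┃              ┃                        
  ┃░▓▒┃              ┃                        
  ┃ ▓ ┃━━━━━━━━━━━━━━┛                        
  ┃▒ █┃                                       
  ┃ █▒┃                                       
  ┃░ █┃                                       
  ┃▒░▓┃                                       


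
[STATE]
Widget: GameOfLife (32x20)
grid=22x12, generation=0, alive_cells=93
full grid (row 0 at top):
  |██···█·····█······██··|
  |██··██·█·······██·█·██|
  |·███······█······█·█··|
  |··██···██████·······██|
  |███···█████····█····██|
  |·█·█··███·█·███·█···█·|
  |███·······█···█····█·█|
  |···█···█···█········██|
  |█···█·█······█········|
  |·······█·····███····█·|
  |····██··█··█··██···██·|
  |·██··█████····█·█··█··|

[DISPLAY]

Gen: 0                          
██···█·····█······██··          
██··██·█·······██·█·██          
·███······█······█·█··          
··██···██████·······██          
███···█████····█····██          
·█·█··███·█·███·█···█·          
███·······█···█····█·█          
···█···█···█········██          
█···█·█······█········          
·······█·····███····█·          
····██··█··█··██···██·          
·██··█████····█·█··█··          
                                
                                
                                
                                
                                
                                
                                


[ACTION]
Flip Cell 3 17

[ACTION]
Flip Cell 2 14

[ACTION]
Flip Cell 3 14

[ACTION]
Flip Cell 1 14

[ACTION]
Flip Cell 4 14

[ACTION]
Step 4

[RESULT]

Gen: 4                          
··█············██████·          
·██··········█··██···█          
··█··███·····█·······█          
·····█··█····█···█···█          
·███··█·······█··█····          
·███·█··█·······█··█··          
·█·█···█·██········██·          
···████·█·············          
··██·██··█············          
·······███············          
···█·····█·········██·          
····██████·········██·          
                                
                                
                                
                                
                                
                                
                                
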